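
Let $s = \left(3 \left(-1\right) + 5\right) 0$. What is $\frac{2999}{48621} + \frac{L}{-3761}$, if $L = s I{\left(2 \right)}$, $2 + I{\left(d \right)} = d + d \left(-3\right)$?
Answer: $\frac{2999}{48621} \approx 0.061681$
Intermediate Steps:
$s = 0$ ($s = \left(-3 + 5\right) 0 = 2 \cdot 0 = 0$)
$I{\left(d \right)} = -2 - 2 d$ ($I{\left(d \right)} = -2 + \left(d + d \left(-3\right)\right) = -2 + \left(d - 3 d\right) = -2 - 2 d$)
$L = 0$ ($L = 0 \left(-2 - 4\right) = 0 \left(-6\right) = 0$)
$\frac{2999}{48621} + \frac{L}{-3761} = \frac{2999}{48621} + \frac{0}{-3761} = 2999 \cdot \frac{1}{48621} + 0 \left(- \frac{1}{3761}\right) = \frac{2999}{48621} + 0 = \frac{2999}{48621}$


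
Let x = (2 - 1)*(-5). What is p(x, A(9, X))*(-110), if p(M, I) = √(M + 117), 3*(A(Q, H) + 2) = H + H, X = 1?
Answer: -440*√7 ≈ -1164.1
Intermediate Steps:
x = -5 (x = 1*(-5) = -5)
A(Q, H) = -2 + 2*H/3 (A(Q, H) = -2 + (H + H)/3 = -2 + (2*H)/3 = -2 + 2*H/3)
p(M, I) = √(117 + M)
p(x, A(9, X))*(-110) = √(117 - 5)*(-110) = √112*(-110) = (4*√7)*(-110) = -440*√7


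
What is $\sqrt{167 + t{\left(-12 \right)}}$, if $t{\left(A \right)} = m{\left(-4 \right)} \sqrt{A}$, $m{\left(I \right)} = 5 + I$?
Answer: $\sqrt{167 + 2 i \sqrt{3}} \approx 12.924 + 0.134 i$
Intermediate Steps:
$t{\left(A \right)} = \sqrt{A}$ ($t{\left(A \right)} = \left(5 - 4\right) \sqrt{A} = 1 \sqrt{A} = \sqrt{A}$)
$\sqrt{167 + t{\left(-12 \right)}} = \sqrt{167 + \sqrt{-12}} = \sqrt{167 + 2 i \sqrt{3}}$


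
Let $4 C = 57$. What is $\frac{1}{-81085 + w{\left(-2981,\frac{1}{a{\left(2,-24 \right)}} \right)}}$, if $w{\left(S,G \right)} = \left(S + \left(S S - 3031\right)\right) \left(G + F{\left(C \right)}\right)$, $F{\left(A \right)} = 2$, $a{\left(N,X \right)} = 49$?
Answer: $\frac{49}{875181386} \approx 5.5988 \cdot 10^{-8}$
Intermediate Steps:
$C = \frac{57}{4}$ ($C = \frac{1}{4} \cdot 57 = \frac{57}{4} \approx 14.25$)
$w{\left(S,G \right)} = \left(2 + G\right) \left(-3031 + S + S^{2}\right)$ ($w{\left(S,G \right)} = \left(S + \left(S S - 3031\right)\right) \left(G + 2\right) = \left(S + \left(S^{2} - 3031\right)\right) \left(2 + G\right) = \left(S + \left(-3031 + S^{2}\right)\right) \left(2 + G\right) = \left(-3031 + S + S^{2}\right) \left(2 + G\right) = \left(2 + G\right) \left(-3031 + S + S^{2}\right)$)
$\frac{1}{-81085 + w{\left(-2981,\frac{1}{a{\left(2,-24 \right)}} \right)}} = \frac{1}{-81085 + \left(-6062 - \frac{3031}{49} + 2 \left(-2981\right) + 2 \left(-2981\right)^{2} + \frac{1}{49} \left(-2981\right) + \frac{\left(-2981\right)^{2}}{49}\right)} = \frac{1}{-81085 + \left(-6062 - \frac{433}{7} - 5962 + 2 \cdot 8886361 + \frac{1}{49} \left(-2981\right) + \frac{1}{49} \cdot 8886361\right)} = \frac{1}{-81085 - - \frac{879154551}{49}} = \frac{1}{-81085 + \frac{879154551}{49}} = \frac{1}{\frac{875181386}{49}} = \frac{49}{875181386}$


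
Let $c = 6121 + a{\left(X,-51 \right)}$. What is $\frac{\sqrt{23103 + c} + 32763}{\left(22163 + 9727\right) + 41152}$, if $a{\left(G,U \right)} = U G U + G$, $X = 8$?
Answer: $\frac{32763}{73042} + \frac{3 \sqrt{1390}}{36521} \approx 0.45161$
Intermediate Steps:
$a{\left(G,U \right)} = G + G U^{2}$ ($a{\left(G,U \right)} = G U U + G = G U^{2} + G = G + G U^{2}$)
$c = 26937$ ($c = 6121 + 8 \left(1 + \left(-51\right)^{2}\right) = 6121 + 8 \left(1 + 2601\right) = 6121 + 8 \cdot 2602 = 6121 + 20816 = 26937$)
$\frac{\sqrt{23103 + c} + 32763}{\left(22163 + 9727\right) + 41152} = \frac{\sqrt{23103 + 26937} + 32763}{\left(22163 + 9727\right) + 41152} = \frac{\sqrt{50040} + 32763}{31890 + 41152} = \frac{6 \sqrt{1390} + 32763}{73042} = \left(32763 + 6 \sqrt{1390}\right) \frac{1}{73042} = \frac{32763}{73042} + \frac{3 \sqrt{1390}}{36521}$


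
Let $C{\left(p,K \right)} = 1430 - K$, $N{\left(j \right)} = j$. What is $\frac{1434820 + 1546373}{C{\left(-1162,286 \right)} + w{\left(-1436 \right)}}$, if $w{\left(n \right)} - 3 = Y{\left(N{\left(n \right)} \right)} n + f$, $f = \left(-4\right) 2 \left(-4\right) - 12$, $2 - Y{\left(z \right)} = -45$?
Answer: $- \frac{2981193}{66325} \approx -44.948$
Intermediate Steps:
$Y{\left(z \right)} = 47$ ($Y{\left(z \right)} = 2 - -45 = 2 + 45 = 47$)
$f = 20$ ($f = \left(-8\right) \left(-4\right) - 12 = 32 - 12 = 20$)
$w{\left(n \right)} = 23 + 47 n$ ($w{\left(n \right)} = 3 + \left(47 n + 20\right) = 3 + \left(20 + 47 n\right) = 23 + 47 n$)
$\frac{1434820 + 1546373}{C{\left(-1162,286 \right)} + w{\left(-1436 \right)}} = \frac{1434820 + 1546373}{\left(1430 - 286\right) + \left(23 + 47 \left(-1436\right)\right)} = \frac{2981193}{\left(1430 - 286\right) + \left(23 - 67492\right)} = \frac{2981193}{1144 - 67469} = \frac{2981193}{-66325} = 2981193 \left(- \frac{1}{66325}\right) = - \frac{2981193}{66325}$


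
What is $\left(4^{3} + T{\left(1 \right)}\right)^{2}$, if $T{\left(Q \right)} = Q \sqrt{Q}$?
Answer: $4225$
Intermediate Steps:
$T{\left(Q \right)} = Q^{\frac{3}{2}}$
$\left(4^{3} + T{\left(1 \right)}\right)^{2} = \left(4^{3} + 1^{\frac{3}{2}}\right)^{2} = \left(64 + 1\right)^{2} = 65^{2} = 4225$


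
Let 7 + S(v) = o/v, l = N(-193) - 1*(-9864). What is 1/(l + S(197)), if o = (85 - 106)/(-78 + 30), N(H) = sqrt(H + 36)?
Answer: 97930342192/965301160282769 - 9935104*I*sqrt(157)/965301160282769 ≈ 0.00010145 - 1.2896e-7*I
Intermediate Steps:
N(H) = sqrt(36 + H)
l = 9864 + I*sqrt(157) (l = sqrt(36 - 193) - 1*(-9864) = sqrt(-157) + 9864 = I*sqrt(157) + 9864 = 9864 + I*sqrt(157) ≈ 9864.0 + 12.53*I)
o = 7/16 (o = -21/(-48) = -21*(-1/48) = 7/16 ≈ 0.43750)
S(v) = -7 + 7/(16*v)
1/(l + S(197)) = 1/((9864 + I*sqrt(157)) + (-7 + (7/16)/197)) = 1/((9864 + I*sqrt(157)) + (-7 + (7/16)*(1/197))) = 1/((9864 + I*sqrt(157)) + (-7 + 7/3152)) = 1/((9864 + I*sqrt(157)) - 22057/3152) = 1/(31069271/3152 + I*sqrt(157))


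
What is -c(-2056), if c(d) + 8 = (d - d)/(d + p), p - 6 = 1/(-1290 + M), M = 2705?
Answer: 8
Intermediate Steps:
p = 8491/1415 (p = 6 + 1/(-1290 + 2705) = 6 + 1/1415 = 8491/1415 ≈ 6.0007)
c(d) = -8 (c(d) = -8 + (d - d)/(d + 8491/1415) = -8 + 0/(8491/1415 + d) = -8 + 0 = -8)
-c(-2056) = -1*(-8) = 8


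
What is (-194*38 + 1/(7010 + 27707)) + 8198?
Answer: 28676243/34717 ≈ 826.00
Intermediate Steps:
(-194*38 + 1/(7010 + 27707)) + 8198 = (-7372 + 1/34717) + 8198 = -255933723/34717 + 8198 = 28676243/34717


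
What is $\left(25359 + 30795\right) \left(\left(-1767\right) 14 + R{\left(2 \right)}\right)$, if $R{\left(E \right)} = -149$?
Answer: $-1397504598$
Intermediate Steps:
$\left(25359 + 30795\right) \left(\left(-1767\right) 14 + R{\left(2 \right)}\right) = \left(25359 + 30795\right) \left(\left(-1767\right) 14 - 149\right) = 56154 \left(-24738 - 149\right) = 56154 \left(-24887\right) = -1397504598$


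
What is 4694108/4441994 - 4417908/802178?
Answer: -3964702665332/890817465733 ≈ -4.4506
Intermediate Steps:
4694108/4441994 - 4417908/802178 = 4694108*(1/4441994) - 4417908*1/802178 = 2347054/2220997 - 2208954/401089 = -3964702665332/890817465733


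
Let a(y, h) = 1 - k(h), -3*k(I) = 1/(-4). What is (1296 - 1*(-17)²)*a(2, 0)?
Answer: 11077/12 ≈ 923.08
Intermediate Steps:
k(I) = 1/12 (k(I) = -⅓/(-4) = -⅓*(-¼) = 1/12)
a(y, h) = 11/12 (a(y, h) = 1 - 1*1/12 = 1 - 1/12 = 11/12)
(1296 - 1*(-17)²)*a(2, 0) = (1296 - 1*(-17)²)*(11/12) = (1296 - 1*289)*(11/12) = (1296 - 289)*(11/12) = 1007*(11/12) = 11077/12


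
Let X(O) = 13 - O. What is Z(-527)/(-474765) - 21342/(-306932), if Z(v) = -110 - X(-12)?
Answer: 339129015/4857352366 ≈ 0.069818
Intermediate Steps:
Z(v) = -135 (Z(v) = -110 - (13 - 1*(-12)) = -110 - (13 + 12) = -110 - 1*25 = -110 - 25 = -135)
Z(-527)/(-474765) - 21342/(-306932) = -135/(-474765) - 21342/(-306932) = -135*(-1/474765) - 21342*(-1/306932) = 9/31651 + 10671/153466 = 339129015/4857352366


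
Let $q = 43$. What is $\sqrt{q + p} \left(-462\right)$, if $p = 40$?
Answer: $- 462 \sqrt{83} \approx -4209.0$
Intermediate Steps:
$\sqrt{q + p} \left(-462\right) = \sqrt{43 + 40} \left(-462\right) = \sqrt{83} \left(-462\right) = - 462 \sqrt{83}$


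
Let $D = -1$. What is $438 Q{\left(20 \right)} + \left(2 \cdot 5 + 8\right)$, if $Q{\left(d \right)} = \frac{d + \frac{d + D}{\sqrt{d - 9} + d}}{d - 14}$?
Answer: $\frac{602682}{389} - \frac{1387 \sqrt{11}}{389} \approx 1537.5$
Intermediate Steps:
$Q{\left(d \right)} = \frac{d + \frac{-1 + d}{d + \sqrt{-9 + d}}}{-14 + d}$ ($Q{\left(d \right)} = \frac{d + \frac{d - 1}{\sqrt{d - 9} + d}}{d - 14} = \frac{d + \frac{-1 + d}{\sqrt{-9 + d} + d}}{-14 + d} = \frac{d + \frac{-1 + d}{d + \sqrt{-9 + d}}}{-14 + d}$)
$438 Q{\left(20 \right)} + \left(2 \cdot 5 + 8\right) = 438 \frac{-1 + 20 + 20^{2} + 20 \sqrt{-9 + 20}}{20^{2} - 280 - 14 \sqrt{-9 + 20} + 20 \sqrt{-9 + 20}} + \left(2 \cdot 5 + 8\right) = 438 \frac{-1 + 20 + 400 + 20 \sqrt{11}}{400 - 280 - 14 \sqrt{11} + 20 \sqrt{11}} + \left(10 + 8\right) = 438 \frac{419 + 20 \sqrt{11}}{120 + 6 \sqrt{11}} + 18 = \frac{438 \left(419 + 20 \sqrt{11}\right)}{120 + 6 \sqrt{11}} + 18 = 18 + \frac{438 \left(419 + 20 \sqrt{11}\right)}{120 + 6 \sqrt{11}}$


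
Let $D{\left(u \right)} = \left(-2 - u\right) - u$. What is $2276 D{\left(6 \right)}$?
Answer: $-31864$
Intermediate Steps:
$D{\left(u \right)} = -2 - 2 u$
$2276 D{\left(6 \right)} = 2276 \left(-2 - 12\right) = 2276 \left(-14\right) = -31864$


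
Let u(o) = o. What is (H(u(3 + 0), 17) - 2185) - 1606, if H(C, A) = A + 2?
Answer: -3772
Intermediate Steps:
H(C, A) = 2 + A
(H(u(3 + 0), 17) - 2185) - 1606 = ((2 + 17) - 2185) - 1606 = (19 - 2185) - 1606 = -2166 - 1606 = -3772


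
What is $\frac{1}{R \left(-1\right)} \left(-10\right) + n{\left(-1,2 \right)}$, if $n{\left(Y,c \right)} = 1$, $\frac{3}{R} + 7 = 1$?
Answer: $-19$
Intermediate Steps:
$R = - \frac{1}{2}$ ($R = \frac{3}{-7 + 1} = \frac{3}{-6} = 3 \left(- \frac{1}{6}\right) = - \frac{1}{2} \approx -0.5$)
$\frac{1}{R \left(-1\right)} \left(-10\right) + n{\left(-1,2 \right)} = \frac{1}{\left(- \frac{1}{2}\right) \left(-1\right)} \left(-10\right) + 1 = \frac{1}{\frac{1}{2}} \left(-10\right) + 1 = 2 \left(-10\right) + 1 = -20 + 1 = -19$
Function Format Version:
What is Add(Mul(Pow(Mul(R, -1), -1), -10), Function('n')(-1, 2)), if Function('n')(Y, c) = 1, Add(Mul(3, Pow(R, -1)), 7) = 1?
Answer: -19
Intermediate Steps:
R = Rational(-1, 2) (R = Mul(3, Pow(Add(-7, 1), -1)) = Mul(3, Pow(-6, -1)) = Mul(3, Rational(-1, 6)) = Rational(-1, 2) ≈ -0.50000)
Add(Mul(Pow(Mul(R, -1), -1), -10), Function('n')(-1, 2)) = Add(Mul(Pow(Mul(Rational(-1, 2), -1), -1), -10), 1) = Add(Mul(Pow(Rational(1, 2), -1), -10), 1) = Add(Mul(2, -10), 1) = Add(-20, 1) = -19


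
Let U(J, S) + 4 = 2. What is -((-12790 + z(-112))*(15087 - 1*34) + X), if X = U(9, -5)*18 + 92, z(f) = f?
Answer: 194213750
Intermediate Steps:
U(J, S) = -2 (U(J, S) = -4 + 2 = -2)
X = 56 (X = -2*18 + 92 = -36 + 92 = 56)
-((-12790 + z(-112))*(15087 - 1*34) + X) = -((-12790 - 112)*(15087 - 1*34) + 56) = -(-12902*(15087 - 34) + 56) = -(-12902*15053 + 56) = -(-194213806 + 56) = -1*(-194213750) = 194213750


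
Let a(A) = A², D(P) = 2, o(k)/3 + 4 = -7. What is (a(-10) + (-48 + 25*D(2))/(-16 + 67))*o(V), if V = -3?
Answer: -56122/17 ≈ -3301.3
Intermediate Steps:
o(k) = -33 (o(k) = -12 + 3*(-7) = -12 - 21 = -33)
(a(-10) + (-48 + 25*D(2))/(-16 + 67))*o(V) = ((-10)² + (-48 + 25*2)/(-16 + 67))*(-33) = (100 + (-48 + 50)/51)*(-33) = (100 + 2*(1/51))*(-33) = (100 + 2/51)*(-33) = (5102/51)*(-33) = -56122/17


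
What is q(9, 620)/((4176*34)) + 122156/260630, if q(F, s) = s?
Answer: 2188223513/4625661240 ≈ 0.47306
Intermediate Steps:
q(9, 620)/((4176*34)) + 122156/260630 = 620/((4176*34)) + 122156/260630 = 620/141984 + 122156*(1/260630) = 620*(1/141984) + 61078/130315 = 155/35496 + 61078/130315 = 2188223513/4625661240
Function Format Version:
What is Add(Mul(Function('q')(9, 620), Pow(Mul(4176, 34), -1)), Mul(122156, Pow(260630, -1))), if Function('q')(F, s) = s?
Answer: Rational(2188223513, 4625661240) ≈ 0.47306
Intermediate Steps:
Add(Mul(Function('q')(9, 620), Pow(Mul(4176, 34), -1)), Mul(122156, Pow(260630, -1))) = Add(Mul(620, Pow(Mul(4176, 34), -1)), Mul(122156, Pow(260630, -1))) = Add(Mul(620, Pow(141984, -1)), Mul(122156, Rational(1, 260630))) = Add(Mul(620, Rational(1, 141984)), Rational(61078, 130315)) = Add(Rational(155, 35496), Rational(61078, 130315)) = Rational(2188223513, 4625661240)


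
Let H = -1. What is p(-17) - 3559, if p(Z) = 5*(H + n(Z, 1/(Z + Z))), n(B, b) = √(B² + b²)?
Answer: -3564 + 5*√334085/34 ≈ -3479.0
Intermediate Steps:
p(Z) = -5 + 5*√(Z² + 1/(4*Z²)) (p(Z) = 5*(-1 + √(Z² + (1/(Z + Z))²)) = 5*(-1 + √(Z² + (1/(2*Z))²)) = 5*(-1 + √(Z² + 1/(4*Z²))) = -5 + 5*√(Z² + 1/(4*Z²)))
p(-17) - 3559 = (-5 + 5*√((1 + 4*(-17)⁴)/(-17)²)/2) - 3559 = (-5 + 5*√((1 + 4*83521)/289)/2) - 3559 = (-5 + 5*√((1 + 334084)/289)/2) - 3559 = (-5 + 5*√((1/289)*334085)/2) - 3559 = (-5 + 5*√(334085/289)/2) - 3559 = (-5 + 5*(√334085/17)/2) - 3559 = (-5 + 5*√334085/34) - 3559 = -3564 + 5*√334085/34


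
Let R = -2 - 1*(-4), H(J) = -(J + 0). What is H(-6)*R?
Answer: 12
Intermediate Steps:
H(J) = -J
R = 2 (R = -2 + 4 = 2)
H(-6)*R = -1*(-6)*2 = 6*2 = 12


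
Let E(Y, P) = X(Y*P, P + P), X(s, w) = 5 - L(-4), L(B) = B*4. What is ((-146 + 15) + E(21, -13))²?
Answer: 12100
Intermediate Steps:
L(B) = 4*B
X(s, w) = 21 (X(s, w) = 5 - 4*(-4) = 5 - 1*(-16) = 5 + 16 = 21)
E(Y, P) = 21
((-146 + 15) + E(21, -13))² = ((-146 + 15) + 21)² = (-131 + 21)² = (-110)² = 12100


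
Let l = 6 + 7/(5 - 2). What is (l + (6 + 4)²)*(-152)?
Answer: -49400/3 ≈ -16467.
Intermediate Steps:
l = 25/3 (l = 6 + 7/3 = 25/3 ≈ 8.3333)
(l + (6 + 4)²)*(-152) = (25/3 + (6 + 4)²)*(-152) = (25/3 + 10²)*(-152) = (25/3 + 100)*(-152) = (325/3)*(-152) = -49400/3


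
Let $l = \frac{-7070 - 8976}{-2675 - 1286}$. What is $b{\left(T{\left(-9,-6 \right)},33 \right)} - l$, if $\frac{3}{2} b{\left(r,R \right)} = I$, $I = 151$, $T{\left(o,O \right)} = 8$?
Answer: $\frac{1148084}{11883} \approx 96.616$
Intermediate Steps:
$b{\left(r,R \right)} = \frac{302}{3}$ ($b{\left(r,R \right)} = \frac{2}{3} \cdot 151 = \frac{302}{3}$)
$l = \frac{16046}{3961}$ ($l = - \frac{16046}{-3961} = \left(-16046\right) \left(- \frac{1}{3961}\right) = \frac{16046}{3961} \approx 4.051$)
$b{\left(T{\left(-9,-6 \right)},33 \right)} - l = \frac{302}{3} - \frac{16046}{3961} = \frac{1148084}{11883}$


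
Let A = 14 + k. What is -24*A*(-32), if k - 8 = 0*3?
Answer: 16896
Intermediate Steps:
k = 8 (k = 8 + 0*3 = 8 + 0 = 8)
A = 22 (A = 14 + 8 = 22)
-24*A*(-32) = -24*22*(-32) = -528*(-32) = -1*(-16896) = 16896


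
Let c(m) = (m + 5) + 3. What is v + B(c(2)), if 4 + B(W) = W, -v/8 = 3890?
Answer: -31114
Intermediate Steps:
v = -31120 (v = -8*3890 = -31120)
c(m) = 8 + m (c(m) = (5 + m) + 3 = 8 + m)
B(W) = -4 + W
v + B(c(2)) = -31120 + (-4 + (8 + 2)) = -31120 + (-4 + 10) = -31120 + 6 = -31114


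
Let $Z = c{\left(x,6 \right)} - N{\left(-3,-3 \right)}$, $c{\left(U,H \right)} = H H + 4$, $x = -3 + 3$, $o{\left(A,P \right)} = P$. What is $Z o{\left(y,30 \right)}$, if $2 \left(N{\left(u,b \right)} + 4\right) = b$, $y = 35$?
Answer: $1365$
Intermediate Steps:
$N{\left(u,b \right)} = -4 + \frac{b}{2}$
$x = 0$
$c{\left(U,H \right)} = 4 + H^{2}$ ($c{\left(U,H \right)} = H^{2} + 4 = 4 + H^{2}$)
$Z = \frac{91}{2}$ ($Z = \left(4 + 6^{2}\right) - \left(-4 + \frac{1}{2} \left(-3\right)\right) = \left(4 + 36\right) - \left(-4 - \frac{3}{2}\right) = 40 - - \frac{11}{2} = 40 + \frac{11}{2} = \frac{91}{2} \approx 45.5$)
$Z o{\left(y,30 \right)} = \frac{91}{2} \cdot 30 = 1365$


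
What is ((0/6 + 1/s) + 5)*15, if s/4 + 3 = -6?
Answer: 895/12 ≈ 74.583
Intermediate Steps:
s = -36 (s = -12 + 4*(-6) = -12 - 24 = -36)
((0/6 + 1/s) + 5)*15 = ((0/6 + 1/(-36)) + 5)*15 = ((0*(1/6) + 1*(-1/36)) + 5)*15 = ((0 - 1/36) + 5)*15 = (-1/36 + 5)*15 = (179/36)*15 = 895/12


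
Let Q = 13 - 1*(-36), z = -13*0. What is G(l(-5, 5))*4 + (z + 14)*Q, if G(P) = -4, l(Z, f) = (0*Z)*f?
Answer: 670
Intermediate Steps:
l(Z, f) = 0 (l(Z, f) = 0*f = 0)
z = 0
Q = 49 (Q = 13 + 36 = 49)
G(l(-5, 5))*4 + (z + 14)*Q = -4*4 + (0 + 14)*49 = -16 + 14*49 = -16 + 686 = 670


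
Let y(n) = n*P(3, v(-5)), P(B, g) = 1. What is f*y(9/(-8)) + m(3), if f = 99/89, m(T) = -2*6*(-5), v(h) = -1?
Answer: 41829/712 ≈ 58.749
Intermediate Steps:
m(T) = 60 (m(T) = -12*(-5) = 60)
f = 99/89 (f = 99*(1/89) = 99/89 ≈ 1.1124)
y(n) = n (y(n) = n*1 = n)
f*y(9/(-8)) + m(3) = 99*(9/(-8))/89 + 60 = 99*(9*(-1/8))/89 + 60 = (99/89)*(-9/8) + 60 = -891/712 + 60 = 41829/712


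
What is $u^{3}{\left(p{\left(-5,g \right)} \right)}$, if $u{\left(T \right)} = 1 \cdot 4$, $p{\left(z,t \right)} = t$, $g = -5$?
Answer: $64$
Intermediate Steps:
$u{\left(T \right)} = 4$
$u^{3}{\left(p{\left(-5,g \right)} \right)} = 4^{3} = 64$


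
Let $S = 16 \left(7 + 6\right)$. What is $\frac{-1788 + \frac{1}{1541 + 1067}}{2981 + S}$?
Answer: $- \frac{4663103}{8316912} \approx -0.56068$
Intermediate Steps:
$S = 208$ ($S = 16 \cdot 13 = 208$)
$\frac{-1788 + \frac{1}{1541 + 1067}}{2981 + S} = \frac{-1788 + \frac{1}{1541 + 1067}}{2981 + 208} = \frac{-1788 + \frac{1}{2608}}{3189} = \left(-1788 + \frac{1}{2608}\right) \frac{1}{3189} = \left(- \frac{4663103}{2608}\right) \frac{1}{3189} = - \frac{4663103}{8316912}$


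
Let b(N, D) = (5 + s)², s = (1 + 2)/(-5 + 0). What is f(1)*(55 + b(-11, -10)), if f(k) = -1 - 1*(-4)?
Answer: 5577/25 ≈ 223.08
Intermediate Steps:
s = -⅗ (s = 3/(-5) = 3*(-⅕) = -⅗ ≈ -0.60000)
b(N, D) = 484/25 (b(N, D) = (5 - ⅗)² = (22/5)² = 484/25)
f(k) = 3 (f(k) = -1 + 4 = 3)
f(1)*(55 + b(-11, -10)) = 3*(55 + 484/25) = 3*(1859/25) = 5577/25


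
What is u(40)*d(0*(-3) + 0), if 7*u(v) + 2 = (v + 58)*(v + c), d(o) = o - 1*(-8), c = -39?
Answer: 768/7 ≈ 109.71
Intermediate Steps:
d(o) = 8 + o (d(o) = o + 8 = 8 + o)
u(v) = -2/7 + (-39 + v)*(58 + v)/7 (u(v) = -2/7 + ((v + 58)*(v - 39))/7 = -2/7 + ((58 + v)*(-39 + v))/7 = -2/7 + ((-39 + v)*(58 + v))/7 = -2/7 + (-39 + v)*(58 + v)/7)
u(40)*d(0*(-3) + 0) = (-2264/7 + (⅐)*40² + (19/7)*40)*(8 + (0*(-3) + 0)) = (-2264/7 + (⅐)*1600 + 760/7)*(8 + (0 + 0)) = (-2264/7 + 1600/7 + 760/7)*(8 + 0) = (96/7)*8 = 768/7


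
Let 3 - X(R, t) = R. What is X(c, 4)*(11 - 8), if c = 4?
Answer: -3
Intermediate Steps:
X(R, t) = 3 - R
X(c, 4)*(11 - 8) = (3 - 1*4)*(11 - 8) = (3 - 4)*3 = -1*3 = -3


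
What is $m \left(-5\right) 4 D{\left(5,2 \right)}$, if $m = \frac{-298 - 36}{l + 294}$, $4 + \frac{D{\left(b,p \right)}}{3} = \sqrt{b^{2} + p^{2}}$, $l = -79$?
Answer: $- \frac{16032}{43} + \frac{4008 \sqrt{29}}{43} \approx 129.11$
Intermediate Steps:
$D{\left(b,p \right)} = -12 + 3 \sqrt{b^{2} + p^{2}}$
$m = - \frac{334}{215}$ ($m = \frac{-298 - 36}{-79 + 294} = - \frac{334}{215} \approx -1.5535$)
$m \left(-5\right) 4 D{\left(5,2 \right)} = - \frac{334 \left(-5\right) 4 \left(-12 + 3 \sqrt{5^{2} + 2^{2}}\right)}{215} = - \frac{334 \left(- 20 \left(-12 + 3 \sqrt{25 + 4}\right)\right)}{215} = - \frac{334 \left(- 20 \left(-12 + 3 \sqrt{29}\right)\right)}{215} = - \frac{334 \left(240 - 60 \sqrt{29}\right)}{215} = - \frac{16032}{43} + \frac{4008 \sqrt{29}}{43}$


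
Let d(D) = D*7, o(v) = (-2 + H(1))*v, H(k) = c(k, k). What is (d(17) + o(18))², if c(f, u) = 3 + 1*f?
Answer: 24025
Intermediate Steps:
c(f, u) = 3 + f
H(k) = 3 + k
o(v) = 2*v (o(v) = (-2 + (3 + 1))*v = (-2 + 4)*v = 2*v)
d(D) = 7*D
(d(17) + o(18))² = (7*17 + 2*18)² = (119 + 36)² = 155² = 24025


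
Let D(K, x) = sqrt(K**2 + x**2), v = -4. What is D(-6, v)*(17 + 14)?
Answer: 62*sqrt(13) ≈ 223.54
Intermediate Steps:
D(-6, v)*(17 + 14) = sqrt((-6)**2 + (-4)**2)*(17 + 14) = sqrt(36 + 16)*31 = sqrt(52)*31 = (2*sqrt(13))*31 = 62*sqrt(13)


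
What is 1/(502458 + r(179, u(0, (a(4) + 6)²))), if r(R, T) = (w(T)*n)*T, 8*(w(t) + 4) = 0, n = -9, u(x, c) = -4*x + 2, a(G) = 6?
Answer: 1/502530 ≈ 1.9899e-6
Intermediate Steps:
u(x, c) = 2 - 4*x
w(t) = -4 (w(t) = -4 + (⅛)*0 = -4 + 0 = -4)
r(R, T) = 36*T (r(R, T) = (-4*(-9))*T = 36*T)
1/(502458 + r(179, u(0, (a(4) + 6)²))) = 1/(502458 + 36*(2 - 4*0)) = 1/(502458 + 36*(2 + 0)) = 1/(502458 + 36*2) = 1/(502458 + 72) = 1/502530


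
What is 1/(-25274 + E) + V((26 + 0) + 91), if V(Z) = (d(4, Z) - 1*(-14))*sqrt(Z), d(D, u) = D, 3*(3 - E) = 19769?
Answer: -3/95582 + 54*sqrt(13) ≈ 194.70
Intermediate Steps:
E = -19760/3 (E = 3 - 1/3*19769 = 3 - 19769/3 = -19760/3 ≈ -6586.7)
V(Z) = 18*sqrt(Z) (V(Z) = (4 - 1*(-14))*sqrt(Z) = (4 + 14)*sqrt(Z) = 18*sqrt(Z))
1/(-25274 + E) + V((26 + 0) + 91) = 1/(-25274 - 19760/3) + 18*sqrt((26 + 0) + 91) = 1/(-95582/3) + 18*sqrt(26 + 91) = -3/95582 + 18*sqrt(117) = -3/95582 + 18*(3*sqrt(13)) = -3/95582 + 54*sqrt(13)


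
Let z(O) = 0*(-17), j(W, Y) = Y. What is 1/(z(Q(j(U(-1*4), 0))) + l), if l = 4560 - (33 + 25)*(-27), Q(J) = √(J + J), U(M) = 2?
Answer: 1/6126 ≈ 0.00016324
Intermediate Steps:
Q(J) = √2*√J (Q(J) = √(2*J) = √2*√J)
z(O) = 0
l = 6126 (l = 4560 - 58*(-27) = 4560 - 1*(-1566) = 4560 + 1566 = 6126)
1/(z(Q(j(U(-1*4), 0))) + l) = 1/(0 + 6126) = 1/6126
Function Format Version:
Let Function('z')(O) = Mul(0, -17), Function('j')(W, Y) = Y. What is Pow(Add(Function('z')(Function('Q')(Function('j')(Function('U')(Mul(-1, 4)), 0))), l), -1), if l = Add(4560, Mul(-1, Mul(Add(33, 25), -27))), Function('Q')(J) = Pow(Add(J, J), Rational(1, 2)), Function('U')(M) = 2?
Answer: Rational(1, 6126) ≈ 0.00016324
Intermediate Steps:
Function('Q')(J) = Mul(Pow(2, Rational(1, 2)), Pow(J, Rational(1, 2))) (Function('Q')(J) = Pow(Mul(2, J), Rational(1, 2)) = Mul(Pow(2, Rational(1, 2)), Pow(J, Rational(1, 2))))
Function('z')(O) = 0
l = 6126 (l = Add(4560, Mul(-1, Mul(58, -27))) = Add(4560, Mul(-1, -1566)) = Add(4560, 1566) = 6126)
Pow(Add(Function('z')(Function('Q')(Function('j')(Function('U')(Mul(-1, 4)), 0))), l), -1) = Pow(Add(0, 6126), -1) = Pow(6126, -1) = Rational(1, 6126)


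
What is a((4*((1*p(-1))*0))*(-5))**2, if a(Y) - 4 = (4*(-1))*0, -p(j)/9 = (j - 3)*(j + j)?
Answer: 16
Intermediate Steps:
p(j) = -18*j*(-3 + j) (p(j) = -9*(j - 3)*(j + j) = -9*(-3 + j)*2*j = -18*j*(-3 + j))
a(Y) = 4 (a(Y) = 4 + (4*(-1))*0 = 4 - 4*0 = 4 + 0 = 4)
a((4*((1*p(-1))*0))*(-5))**2 = 4**2 = 16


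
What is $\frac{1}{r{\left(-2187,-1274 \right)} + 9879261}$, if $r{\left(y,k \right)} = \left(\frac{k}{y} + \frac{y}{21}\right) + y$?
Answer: $\frac{15309}{151206540461} \approx 1.0125 \cdot 10^{-7}$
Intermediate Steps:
$r{\left(y,k \right)} = \frac{22 y}{21} + \frac{k}{y}$ ($r{\left(y,k \right)} = \left(\frac{k}{y} + y \frac{1}{21}\right) + y = \left(\frac{k}{y} + \frac{y}{21}\right) + y = \left(\frac{y}{21} + \frac{k}{y}\right) + y = \frac{22 y}{21} + \frac{k}{y}$)
$\frac{1}{r{\left(-2187,-1274 \right)} + 9879261} = \frac{1}{\left(\frac{22}{21} \left(-2187\right) - \frac{1274}{-2187}\right) + 9879261} = \frac{1}{\left(- \frac{16038}{7} - - \frac{1274}{2187}\right) + 9879261} = \frac{1}{\left(- \frac{16038}{7} + \frac{1274}{2187}\right) + 9879261} = \frac{1}{- \frac{35066188}{15309} + 9879261} = \frac{1}{\frac{151206540461}{15309}} = \frac{15309}{151206540461}$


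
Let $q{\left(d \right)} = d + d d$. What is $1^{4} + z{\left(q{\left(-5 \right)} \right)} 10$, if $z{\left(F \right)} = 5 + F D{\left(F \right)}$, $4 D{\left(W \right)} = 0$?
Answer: $51$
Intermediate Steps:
$D{\left(W \right)} = 0$ ($D{\left(W \right)} = \frac{1}{4} \cdot 0 = 0$)
$q{\left(d \right)} = d + d^{2}$
$z{\left(F \right)} = 5$ ($z{\left(F \right)} = 5 + F 0 = 5 + 0 = 5$)
$1^{4} + z{\left(q{\left(-5 \right)} \right)} 10 = 1^{4} + 5 \cdot 10 = 1 + 50 = 51$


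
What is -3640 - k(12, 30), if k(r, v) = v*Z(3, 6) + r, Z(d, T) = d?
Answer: -3742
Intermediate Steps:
k(r, v) = r + 3*v (k(r, v) = v*3 + r = 3*v + r = r + 3*v)
-3640 - k(12, 30) = -3640 - (12 + 3*30) = -3640 - (12 + 90) = -3640 - 1*102 = -3640 - 102 = -3742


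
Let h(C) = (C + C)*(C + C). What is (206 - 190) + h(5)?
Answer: 116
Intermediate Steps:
h(C) = 4*C² (h(C) = (2*C)*(2*C) = 4*C²)
(206 - 190) + h(5) = (206 - 190) + 4*5² = 16 + 4*25 = 16 + 100 = 116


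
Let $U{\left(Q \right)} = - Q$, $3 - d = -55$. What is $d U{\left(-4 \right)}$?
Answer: $232$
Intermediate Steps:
$d = 58$ ($d = 3 - -55 = 3 + 55 = 58$)
$d U{\left(-4 \right)} = 58 \left(\left(-1\right) \left(-4\right)\right) = 58 \cdot 4 = 232$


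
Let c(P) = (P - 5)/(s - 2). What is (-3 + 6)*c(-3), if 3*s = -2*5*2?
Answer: 36/13 ≈ 2.7692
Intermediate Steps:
s = -20/3 (s = (-2*5*2)/3 = (-10*2)/3 = (⅓)*(-20) = -20/3 ≈ -6.6667)
c(P) = 15/26 - 3*P/26 (c(P) = (P - 5)/(-20/3 - 2) = (-5 + P)/(-26/3) = (-5 + P)*(-3/26) = 15/26 - 3*P/26)
(-3 + 6)*c(-3) = (-3 + 6)*(15/26 - 3/26*(-3)) = 3*(15/26 + 9/26) = 3*(12/13) = 36/13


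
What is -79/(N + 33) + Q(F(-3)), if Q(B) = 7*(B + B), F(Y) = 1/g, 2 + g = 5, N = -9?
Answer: 11/8 ≈ 1.3750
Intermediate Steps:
g = 3 (g = -2 + 5 = 3)
F(Y) = ⅓ (F(Y) = 1/3 = ⅓)
Q(B) = 14*B (Q(B) = 7*(2*B) = 14*B)
-79/(N + 33) + Q(F(-3)) = -79/(-9 + 33) + 14*(⅓) = -79/24 + 14/3 = 11/8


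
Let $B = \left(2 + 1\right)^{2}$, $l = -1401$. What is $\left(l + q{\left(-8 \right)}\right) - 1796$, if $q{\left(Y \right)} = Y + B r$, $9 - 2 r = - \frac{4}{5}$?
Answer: $- \frac{31609}{10} \approx -3160.9$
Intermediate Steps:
$B = 9$ ($B = 3^{2} = 9$)
$r = \frac{49}{10}$ ($r = \frac{9}{2} - \frac{\left(-4\right) \frac{1}{5}}{2} = \frac{9}{2} - - \frac{2}{5} = \frac{9}{2} + \frac{2}{5} = \frac{49}{10} \approx 4.9$)
$q{\left(Y \right)} = \frac{441}{10} + Y$ ($q{\left(Y \right)} = Y + 9 \cdot \frac{49}{10} = Y + \frac{441}{10} = \frac{441}{10} + Y$)
$\left(l + q{\left(-8 \right)}\right) - 1796 = \left(-1401 + \left(\frac{441}{10} - 8\right)\right) - 1796 = \left(-1401 + \frac{361}{10}\right) - 1796 = - \frac{13649}{10} - 1796 = - \frac{31609}{10}$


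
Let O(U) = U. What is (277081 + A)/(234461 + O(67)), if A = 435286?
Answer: 712367/234528 ≈ 3.0374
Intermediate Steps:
(277081 + A)/(234461 + O(67)) = (277081 + 435286)/(234461 + 67) = 712367/234528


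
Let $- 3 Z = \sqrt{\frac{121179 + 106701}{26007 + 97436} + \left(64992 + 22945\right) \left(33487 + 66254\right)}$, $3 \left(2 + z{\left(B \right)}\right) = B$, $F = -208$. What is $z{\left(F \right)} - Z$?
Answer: $- \frac{214}{3} + \frac{7 \sqrt{2727609655007500077}}{370329} \approx 31146.0$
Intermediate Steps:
$z{\left(B \right)} = -2 + \frac{B}{3}$
$Z = - \frac{7 \sqrt{2727609655007500077}}{370329}$ ($Z = - \frac{\sqrt{\frac{121179 + 106701}{26007 + 97436} + \left(64992 + 22945\right) \left(33487 + 66254\right)}}{3} = - \frac{\sqrt{\frac{227880}{123443} + 87937 \cdot 99741}}{3} = - \frac{\sqrt{227880 \cdot \frac{1}{123443} + 8770924317}}{3} = - \frac{\sqrt{\frac{227880}{123443} + 8770924317}}{3} = - \frac{\sqrt{\frac{1082709210691311}{123443}}}{3} = - \frac{\frac{7}{123443} \sqrt{2727609655007500077}}{3} = - \frac{7 \sqrt{2727609655007500077}}{370329} \approx -31218.0$)
$z{\left(F \right)} - Z = \left(-2 + \frac{1}{3} \left(-208\right)\right) - - \frac{7 \sqrt{2727609655007500077}}{370329} = \left(-2 - \frac{208}{3}\right) + \frac{7 \sqrt{2727609655007500077}}{370329} = - \frac{214}{3} + \frac{7 \sqrt{2727609655007500077}}{370329}$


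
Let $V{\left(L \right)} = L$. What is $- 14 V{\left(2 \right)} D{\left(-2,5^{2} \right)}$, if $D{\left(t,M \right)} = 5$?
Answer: $-140$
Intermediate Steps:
$- 14 V{\left(2 \right)} D{\left(-2,5^{2} \right)} = \left(-14\right) 2 \cdot 5 = \left(-28\right) 5 = -140$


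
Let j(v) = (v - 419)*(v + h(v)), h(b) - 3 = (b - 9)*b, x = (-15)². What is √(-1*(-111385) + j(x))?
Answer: I*√9361247 ≈ 3059.6*I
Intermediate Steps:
x = 225
h(b) = 3 + b*(-9 + b) (h(b) = 3 + (b - 9)*b = 3 + (-9 + b)*b = 3 + b*(-9 + b))
j(v) = (-419 + v)*(3 + v² - 8*v) (j(v) = (v - 419)*(v + (3 + v² - 9*v)) = (-419 + v)*(3 + v² - 8*v))
√(-1*(-111385) + j(x)) = √(-1*(-111385) + (-1257 + 225³ - 427*225² + 3355*225)) = √(111385 + (-1257 + 11390625 - 427*50625 + 754875)) = √(111385 + (-1257 + 11390625 - 21616875 + 754875)) = √(111385 - 9472632) = √(-9361247) = I*√9361247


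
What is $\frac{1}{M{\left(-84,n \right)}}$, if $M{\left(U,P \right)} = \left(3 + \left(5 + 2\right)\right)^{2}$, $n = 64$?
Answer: $\frac{1}{100} \approx 0.01$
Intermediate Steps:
$M{\left(U,P \right)} = 100$ ($M{\left(U,P \right)} = \left(3 + 7\right)^{2} = 10^{2} = 100$)
$\frac{1}{M{\left(-84,n \right)}} = \frac{1}{100}$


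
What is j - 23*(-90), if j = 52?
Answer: 2122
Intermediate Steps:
j - 23*(-90) = 52 - 23*(-90) = 52 + 2070 = 2122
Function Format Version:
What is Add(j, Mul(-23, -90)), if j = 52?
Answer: 2122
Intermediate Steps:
Add(j, Mul(-23, -90)) = Add(52, Mul(-23, -90)) = Add(52, 2070) = 2122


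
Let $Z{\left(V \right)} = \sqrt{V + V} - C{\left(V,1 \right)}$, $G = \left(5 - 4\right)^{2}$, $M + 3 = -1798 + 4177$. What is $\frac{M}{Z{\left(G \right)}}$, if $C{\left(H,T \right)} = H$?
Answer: $2376 + 2376 \sqrt{2} \approx 5736.2$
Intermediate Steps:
$M = 2376$ ($M = -3 + \left(-1798 + 4177\right) = -3 + 2379 = 2376$)
$G = 1$ ($G = 1^{2} = 1$)
$Z{\left(V \right)} = - V + \sqrt{2} \sqrt{V}$ ($Z{\left(V \right)} = \sqrt{V + V} - V = \sqrt{2 V} - V = \sqrt{2} \sqrt{V} - V = - V + \sqrt{2} \sqrt{V}$)
$\frac{M}{Z{\left(G \right)}} = \frac{2376}{\left(-1\right) 1 + \sqrt{2} \sqrt{1}} = \frac{2376}{-1 + \sqrt{2} \cdot 1} = \frac{2376}{-1 + \sqrt{2}}$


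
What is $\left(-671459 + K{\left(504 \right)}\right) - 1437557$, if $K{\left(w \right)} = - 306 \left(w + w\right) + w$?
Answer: $-2416960$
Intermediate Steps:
$K{\left(w \right)} = - 611 w$ ($K{\left(w \right)} = - 306 \cdot 2 w + w = - 612 w + w = - 611 w$)
$\left(-671459 + K{\left(504 \right)}\right) - 1437557 = \left(-671459 - 307944\right) - 1437557 = -979403 - 1437557 = -2416960$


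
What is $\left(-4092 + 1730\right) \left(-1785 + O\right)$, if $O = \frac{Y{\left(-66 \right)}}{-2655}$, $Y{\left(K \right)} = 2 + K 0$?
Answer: $\frac{11193936074}{2655} \approx 4.2162 \cdot 10^{6}$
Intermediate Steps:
$Y{\left(K \right)} = 2$ ($Y{\left(K \right)} = 2 + 0 = 2$)
$O = - \frac{2}{2655}$ ($O = \frac{2}{-2655} = 2 \left(- \frac{1}{2655}\right) = - \frac{2}{2655} \approx -0.0007533$)
$\left(-4092 + 1730\right) \left(-1785 + O\right) = \left(-4092 + 1730\right) \left(-1785 - \frac{2}{2655}\right) = \left(-2362\right) \left(- \frac{4739177}{2655}\right) = \frac{11193936074}{2655}$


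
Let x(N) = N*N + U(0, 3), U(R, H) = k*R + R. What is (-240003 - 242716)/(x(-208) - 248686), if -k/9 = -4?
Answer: 482719/205422 ≈ 2.3499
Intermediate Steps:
k = 36 (k = -9*(-4) = 36)
U(R, H) = 37*R (U(R, H) = 36*R + R = 37*R)
x(N) = N² (x(N) = N*N + 37*0 = N² + 0 = N²)
(-240003 - 242716)/(x(-208) - 248686) = (-240003 - 242716)/((-208)² - 248686) = -482719/(43264 - 248686) = -482719/(-205422) = -482719*(-1/205422) = 482719/205422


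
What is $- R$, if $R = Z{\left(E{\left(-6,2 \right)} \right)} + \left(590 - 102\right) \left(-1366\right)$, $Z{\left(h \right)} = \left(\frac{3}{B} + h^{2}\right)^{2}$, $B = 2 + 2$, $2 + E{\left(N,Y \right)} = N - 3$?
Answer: $\frac{10428559}{16} \approx 6.5179 \cdot 10^{5}$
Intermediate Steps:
$E{\left(N,Y \right)} = -5 + N$ ($E{\left(N,Y \right)} = -2 + \left(N - 3\right) = -2 + \left(-3 + N\right) = -5 + N$)
$B = 4$
$Z{\left(h \right)} = \left(\frac{3}{4} + h^{2}\right)^{2}$
$R = - \frac{10428559}{16}$ ($R = \frac{\left(3 + 4 \left(-5 - 6\right)^{2}\right)^{2}}{16} + \left(590 - 102\right) \left(-1366\right) = \frac{\left(3 + 4 \left(-11\right)^{2}\right)^{2}}{16} + \left(590 - 102\right) \left(-1366\right) = \frac{\left(3 + 4 \cdot 121\right)^{2}}{16} + 488 \left(-1366\right) = \frac{\left(3 + 484\right)^{2}}{16} - 666608 = \frac{487^{2}}{16} - 666608 = \frac{1}{16} \cdot 237169 - 666608 = \frac{237169}{16} - 666608 = - \frac{10428559}{16} \approx -6.5179 \cdot 10^{5}$)
$- R = \left(-1\right) \left(- \frac{10428559}{16}\right) = \frac{10428559}{16}$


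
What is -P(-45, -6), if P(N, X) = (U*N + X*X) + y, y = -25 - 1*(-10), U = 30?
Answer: 1329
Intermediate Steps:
y = -15 (y = -25 + 10 = -15)
P(N, X) = -15 + X² + 30*N (P(N, X) = (30*N + X*X) - 15 = (30*N + X²) - 15 = (X² + 30*N) - 15 = -15 + X² + 30*N)
-P(-45, -6) = -(-15 + (-6)² + 30*(-45)) = -(-15 + 36 - 1350) = -1*(-1329) = 1329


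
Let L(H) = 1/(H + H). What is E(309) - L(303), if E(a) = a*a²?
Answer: 17879199173/606 ≈ 2.9504e+7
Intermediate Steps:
E(a) = a³
L(H) = 1/(2*H)
E(309) - L(303) = 309³ - 1/(2*303) = 29503629 - 1/(2*303) = 29503629 - 1*1/606 = 29503629 - 1/606 = 17879199173/606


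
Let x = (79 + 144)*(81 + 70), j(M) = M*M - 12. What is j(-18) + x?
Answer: 33985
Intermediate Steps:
j(M) = -12 + M² (j(M) = M² - 12 = -12 + M²)
x = 33673 (x = 223*151 = 33673)
j(-18) + x = (-12 + (-18)²) + 33673 = (-12 + 324) + 33673 = 312 + 33673 = 33985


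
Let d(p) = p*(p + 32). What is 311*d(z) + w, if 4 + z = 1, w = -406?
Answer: -27463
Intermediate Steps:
z = -3 (z = -4 + 1 = -3)
d(p) = p*(32 + p)
311*d(z) + w = 311*(-3*(32 - 3)) - 406 = 311*(-3*29) - 406 = 311*(-87) - 406 = -27057 - 406 = -27463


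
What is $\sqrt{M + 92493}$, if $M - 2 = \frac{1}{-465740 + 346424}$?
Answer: $\frac{\sqrt{329196823755351}}{59658} \approx 304.13$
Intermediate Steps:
$M = \frac{238631}{119316}$ ($M = 2 + \frac{1}{-465740 + 346424} = 2 + \frac{1}{-119316} = 2 - \frac{1}{119316} = \frac{238631}{119316} \approx 2.0$)
$\sqrt{M + 92493} = \sqrt{\frac{238631}{119316} + 92493} = \sqrt{\frac{11036133419}{119316}} = \frac{\sqrt{329196823755351}}{59658}$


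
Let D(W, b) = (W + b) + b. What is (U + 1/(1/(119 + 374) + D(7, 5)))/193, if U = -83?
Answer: -695213/1617726 ≈ -0.42975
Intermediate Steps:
D(W, b) = W + 2*b
(U + 1/(1/(119 + 374) + D(7, 5)))/193 = (-83 + 1/(1/(119 + 374) + (7 + 2*5)))/193 = (-83 + 1/(1/493 + (7 + 10)))/193 = (-83 + 1/(1/493 + 17))/193 = (-83 + 1/(8382/493))/193 = (-83 + 493/8382)/193 = (1/193)*(-695213/8382) = -695213/1617726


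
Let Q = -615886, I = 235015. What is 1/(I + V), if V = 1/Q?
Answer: 615886/144742448289 ≈ 4.2550e-6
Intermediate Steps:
V = -1/615886 (V = 1/(-615886) = -1/615886 ≈ -1.6237e-6)
1/(I + V) = 1/(235015 - 1/615886) = 1/(144742448289/615886) = 615886/144742448289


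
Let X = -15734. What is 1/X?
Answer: -1/15734 ≈ -6.3557e-5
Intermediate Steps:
1/X = 1/(-15734) = -1/15734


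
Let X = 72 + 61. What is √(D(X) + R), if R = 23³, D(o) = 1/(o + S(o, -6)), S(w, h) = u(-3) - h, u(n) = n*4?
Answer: 3*√21804630/127 ≈ 110.30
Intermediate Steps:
u(n) = 4*n
S(w, h) = -12 - h (S(w, h) = 4*(-3) - h = -12 - h)
X = 133
D(o) = 1/(-6 + o) (D(o) = 1/(o + (-12 - 1*(-6))) = 1/(o + (-12 + 6)) = 1/(o - 6) = 1/(-6 + o))
R = 12167
√(D(X) + R) = √(1/(-6 + 133) + 12167) = √(1/127 + 12167) = √(1545210/127) = 3*√21804630/127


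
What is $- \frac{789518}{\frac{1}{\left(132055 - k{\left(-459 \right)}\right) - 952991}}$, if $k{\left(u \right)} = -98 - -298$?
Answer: $648301652448$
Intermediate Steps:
$k{\left(u \right)} = 200$ ($k{\left(u \right)} = -98 + 298 = 200$)
$- \frac{789518}{\frac{1}{\left(132055 - k{\left(-459 \right)}\right) - 952991}} = - \frac{789518}{\frac{1}{\left(132055 - 200\right) - 952991}} = - \frac{789518}{\frac{1}{131855 - 952991}} = - \frac{789518}{\frac{1}{-821136}} = - \frac{789518}{- \frac{1}{821136}} = \left(-789518\right) \left(-821136\right) = 648301652448$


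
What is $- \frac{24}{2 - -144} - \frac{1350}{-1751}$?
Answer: $\frac{77538}{127823} \approx 0.6066$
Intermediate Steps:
$- \frac{24}{2 - -144} - \frac{1350}{-1751} = - \frac{24}{2 + 144} - - \frac{1350}{1751} = - \frac{24}{146} + \frac{1350}{1751} = \left(-24\right) \frac{1}{146} + \frac{1350}{1751} = - \frac{12}{73} + \frac{1350}{1751} = \frac{77538}{127823}$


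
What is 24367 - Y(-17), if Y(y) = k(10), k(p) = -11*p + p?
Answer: 24467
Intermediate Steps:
k(p) = -10*p
Y(y) = -100 (Y(y) = -10*10 = -100)
24367 - Y(-17) = 24367 - 1*(-100) = 24367 + 100 = 24467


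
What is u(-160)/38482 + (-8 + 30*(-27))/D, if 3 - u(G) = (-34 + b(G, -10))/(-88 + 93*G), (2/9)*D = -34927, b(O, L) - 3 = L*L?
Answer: 956470618075/181061120375568 ≈ 0.0052826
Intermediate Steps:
b(O, L) = 3 + L² (b(O, L) = 3 + L*L = 3 + L²)
D = -314343/2 (D = (9/2)*(-34927) = -314343/2 ≈ -1.5717e+5)
u(G) = 3 - 69/(-88 + 93*G) (u(G) = 3 - (-34 + (3 + (-10)²))/(-88 + 93*G) = 3 - (-34 + (3 + 100))/(-88 + 93*G) = 3 - (-34 + 103)/(-88 + 93*G) = 3 - 69/(-88 + 93*G))
u(-160)/38482 + (-8 + 30*(-27))/D = (9*(-37 + 31*(-160))/(-88 + 93*(-160)))/38482 + (-8 + 30*(-27))/(-314343/2) = (9*(-37 - 4960)/(-88 - 14880))*(1/38482) + (-8 - 810)*(-2/314343) = (9*(-4997)/(-14968))*(1/38482) - 818*(-2/314343) = (9*(-1/14968)*(-4997))*(1/38482) + 1636/314343 = (44973/14968)*(1/38482) + 1636/314343 = 44973/575998576 + 1636/314343 = 956470618075/181061120375568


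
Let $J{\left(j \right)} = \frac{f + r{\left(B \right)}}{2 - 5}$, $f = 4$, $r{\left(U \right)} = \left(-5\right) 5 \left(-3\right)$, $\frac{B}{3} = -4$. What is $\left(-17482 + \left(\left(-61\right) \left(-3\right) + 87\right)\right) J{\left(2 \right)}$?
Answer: $\frac{1359748}{3} \approx 4.5325 \cdot 10^{5}$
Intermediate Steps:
$B = -12$ ($B = 3 \left(-4\right) = -12$)
$r{\left(U \right)} = 75$ ($r{\left(U \right)} = \left(-25\right) \left(-3\right) = 75$)
$J{\left(j \right)} = - \frac{79}{3}$ ($J{\left(j \right)} = \frac{4 + 75}{2 - 5} = \frac{79}{-3} = 79 \left(- \frac{1}{3}\right) = - \frac{79}{3}$)
$\left(-17482 + \left(\left(-61\right) \left(-3\right) + 87\right)\right) J{\left(2 \right)} = \left(-17482 + \left(\left(-61\right) \left(-3\right) + 87\right)\right) \left(- \frac{79}{3}\right) = \left(-17482 + \left(183 + 87\right)\right) \left(- \frac{79}{3}\right) = \left(-17482 + 270\right) \left(- \frac{79}{3}\right) = \left(-17212\right) \left(- \frac{79}{3}\right) = \frac{1359748}{3}$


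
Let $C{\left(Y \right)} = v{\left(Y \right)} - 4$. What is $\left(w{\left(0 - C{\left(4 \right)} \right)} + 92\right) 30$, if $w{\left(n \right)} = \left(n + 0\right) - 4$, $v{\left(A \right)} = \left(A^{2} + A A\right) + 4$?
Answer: $1680$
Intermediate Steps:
$v{\left(A \right)} = 4 + 2 A^{2}$ ($v{\left(A \right)} = \left(A^{2} + A^{2}\right) + 4 = 2 A^{2} + 4 = 4 + 2 A^{2}$)
$C{\left(Y \right)} = 2 Y^{2}$ ($C{\left(Y \right)} = \left(4 + 2 Y^{2}\right) - 4 = 2 Y^{2}$)
$w{\left(n \right)} = -4 + n$ ($w{\left(n \right)} = n - 4 = -4 + n$)
$\left(w{\left(0 - C{\left(4 \right)} \right)} + 92\right) 30 = \left(\left(-4 + \left(0 - 2 \cdot 4^{2}\right)\right) + 92\right) 30 = \left(\left(-4 + \left(0 - 2 \cdot 16\right)\right) + 92\right) 30 = \left(\left(-4 + \left(0 - 32\right)\right) + 92\right) 30 = \left(\left(-4 - 32\right) + 92\right) 30 = \left(-36 + 92\right) 30 = 56 \cdot 30 = 1680$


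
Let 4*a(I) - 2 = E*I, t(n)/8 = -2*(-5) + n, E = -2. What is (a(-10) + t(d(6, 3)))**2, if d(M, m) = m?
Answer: 47961/4 ≈ 11990.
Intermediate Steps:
t(n) = 80 + 8*n (t(n) = 8*(-2*(-5) + n) = 8*(10 + n) = 80 + 8*n)
a(I) = 1/2 - I/2 (a(I) = 1/2 + (-2*I)/4 = 1/2 - I/2)
(a(-10) + t(d(6, 3)))**2 = ((1/2 - 1/2*(-10)) + (80 + 8*3))**2 = ((1/2 + 5) + (80 + 24))**2 = (11/2 + 104)**2 = (219/2)**2 = 47961/4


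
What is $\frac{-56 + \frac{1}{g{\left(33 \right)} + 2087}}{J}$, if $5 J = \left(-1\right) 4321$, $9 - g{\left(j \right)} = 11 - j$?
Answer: $\frac{593035}{9151878} \approx 0.064799$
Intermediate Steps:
$g{\left(j \right)} = -2 + j$ ($g{\left(j \right)} = 9 - \left(11 - j\right) = 9 + \left(-11 + j\right) = -2 + j$)
$J = - \frac{4321}{5}$ ($J = \frac{\left(-1\right) 4321}{5} = \frac{1}{5} \left(-4321\right) = - \frac{4321}{5} \approx -864.2$)
$\frac{-56 + \frac{1}{g{\left(33 \right)} + 2087}}{J} = \frac{-56 + \frac{1}{\left(-2 + 33\right) + 2087}}{- \frac{4321}{5}} = \left(-56 + \frac{1}{31 + 2087}\right) \left(- \frac{5}{4321}\right) = \left(-56 + \frac{1}{2118}\right) \left(- \frac{5}{4321}\right) = \left(- \frac{118607}{2118}\right) \left(- \frac{5}{4321}\right) = \frac{593035}{9151878}$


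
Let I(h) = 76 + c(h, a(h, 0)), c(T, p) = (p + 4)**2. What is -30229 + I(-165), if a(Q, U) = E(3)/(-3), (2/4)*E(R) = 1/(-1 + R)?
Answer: -271256/9 ≈ -30140.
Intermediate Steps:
E(R) = 2/(-1 + R)
a(Q, U) = -1/3 (a(Q, U) = (2/(-1 + 3))/(-3) = (2/2)*(-1/3) = (2*(1/2))*(-1/3) = 1*(-1/3) = -1/3)
c(T, p) = (4 + p)**2
I(h) = 805/9 (I(h) = 76 + (4 - 1/3)**2 = 76 + (11/3)**2 = 76 + 121/9 = 805/9)
-30229 + I(-165) = -30229 + 805/9 = -271256/9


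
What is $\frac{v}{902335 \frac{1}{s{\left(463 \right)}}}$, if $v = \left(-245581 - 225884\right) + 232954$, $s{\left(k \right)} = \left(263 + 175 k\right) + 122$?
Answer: $- \frac{79253798}{3683} \approx -21519.0$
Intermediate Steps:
$s{\left(k \right)} = 385 + 175 k$
$v = -238511$ ($v = -471465 + 232954 = -238511$)
$\frac{v}{902335 \frac{1}{s{\left(463 \right)}}} = - \frac{238511}{902335 \frac{1}{385 + 175 \cdot 463}} = - \frac{238511}{902335 \frac{1}{385 + 81025}} = - \frac{238511}{902335 \cdot \frac{1}{81410}} = - \frac{238511}{\frac{25781}{2326}} = \left(-238511\right) \frac{2326}{25781} = - \frac{79253798}{3683}$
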